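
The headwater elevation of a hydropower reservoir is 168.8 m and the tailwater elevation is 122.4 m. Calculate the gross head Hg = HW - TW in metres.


Hg = 168.8 - 122.4 = 46.4000 m


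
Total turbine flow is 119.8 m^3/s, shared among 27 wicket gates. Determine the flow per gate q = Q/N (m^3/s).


q = 119.8 / 27 = 4.4370 m^3/s


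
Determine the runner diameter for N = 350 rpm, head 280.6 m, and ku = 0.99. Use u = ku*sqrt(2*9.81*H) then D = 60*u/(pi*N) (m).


u = 0.99 * sqrt(2*9.81*280.6) = 73.4562 m/s
D = 60 * 73.4562 / (pi * 350) = 4.0083 m


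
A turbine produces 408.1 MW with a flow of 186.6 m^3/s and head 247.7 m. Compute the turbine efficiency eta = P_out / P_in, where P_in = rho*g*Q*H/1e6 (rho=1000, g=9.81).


P_in = 1000 * 9.81 * 186.6 * 247.7 / 1e6 = 453.4262 MW
eta = 408.1 / 453.4262 = 0.9000


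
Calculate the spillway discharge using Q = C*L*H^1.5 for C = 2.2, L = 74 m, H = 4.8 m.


Q = 2.2 * 74 * 4.8^1.5 = 1712.0493 m^3/s


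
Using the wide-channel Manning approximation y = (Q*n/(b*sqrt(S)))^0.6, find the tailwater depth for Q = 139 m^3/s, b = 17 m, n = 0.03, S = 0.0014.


y = (139 * 0.03 / (17 * 0.0014^0.5))^0.6 = 3.0901 m


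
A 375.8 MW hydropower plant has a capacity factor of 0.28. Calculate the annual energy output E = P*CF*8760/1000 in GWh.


E = 375.8 * 0.28 * 8760 / 1000 = 921.7622 GWh


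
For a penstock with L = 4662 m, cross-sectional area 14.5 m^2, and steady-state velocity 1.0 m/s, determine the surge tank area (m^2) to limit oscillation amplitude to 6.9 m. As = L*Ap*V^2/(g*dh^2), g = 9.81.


As = 4662 * 14.5 * 1.0^2 / (9.81 * 6.9^2) = 144.7348 m^2


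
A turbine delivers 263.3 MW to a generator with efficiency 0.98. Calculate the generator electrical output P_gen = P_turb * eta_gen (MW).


P_gen = 263.3 * 0.98 = 258.0340 MW


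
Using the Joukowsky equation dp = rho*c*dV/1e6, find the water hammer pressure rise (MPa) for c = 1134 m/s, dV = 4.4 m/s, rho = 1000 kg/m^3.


dp = 1000 * 1134 * 4.4 / 1e6 = 4.9896 MPa


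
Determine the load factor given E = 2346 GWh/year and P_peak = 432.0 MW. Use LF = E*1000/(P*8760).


LF = 2346 * 1000 / (432.0 * 8760) = 0.6199


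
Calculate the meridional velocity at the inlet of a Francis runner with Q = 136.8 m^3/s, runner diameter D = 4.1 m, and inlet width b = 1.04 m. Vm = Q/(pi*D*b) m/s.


Vm = 136.8 / (pi * 4.1 * 1.04) = 10.2122 m/s


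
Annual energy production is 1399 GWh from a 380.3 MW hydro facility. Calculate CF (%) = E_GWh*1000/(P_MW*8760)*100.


CF = 1399 * 1000 / (380.3 * 8760) * 100 = 41.9940 %


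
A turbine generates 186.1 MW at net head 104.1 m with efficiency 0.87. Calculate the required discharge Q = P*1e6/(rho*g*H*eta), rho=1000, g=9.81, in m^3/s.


Q = 186.1 * 1e6 / (1000 * 9.81 * 104.1 * 0.87) = 209.4630 m^3/s


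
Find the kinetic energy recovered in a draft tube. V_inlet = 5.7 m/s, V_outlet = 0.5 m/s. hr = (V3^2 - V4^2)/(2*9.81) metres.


hr = (5.7^2 - 0.5^2) / (2*9.81) = 1.6432 m


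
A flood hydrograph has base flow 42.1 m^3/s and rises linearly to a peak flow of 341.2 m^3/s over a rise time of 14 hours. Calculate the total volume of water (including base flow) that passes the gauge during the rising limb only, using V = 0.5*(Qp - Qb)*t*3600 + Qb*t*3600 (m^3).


V = 0.5*(341.2 - 42.1)*14*3600 + 42.1*14*3600 = 9.6592e+06 m^3


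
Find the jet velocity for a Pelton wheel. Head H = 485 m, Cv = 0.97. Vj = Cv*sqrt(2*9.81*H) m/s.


Vj = 0.97 * sqrt(2*9.81*485) = 94.6220 m/s


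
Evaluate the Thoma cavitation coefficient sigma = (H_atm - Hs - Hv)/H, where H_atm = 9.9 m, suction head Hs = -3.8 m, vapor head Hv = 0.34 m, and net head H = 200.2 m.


sigma = (9.9 - (-3.8) - 0.34) / 200.2 = 0.0667


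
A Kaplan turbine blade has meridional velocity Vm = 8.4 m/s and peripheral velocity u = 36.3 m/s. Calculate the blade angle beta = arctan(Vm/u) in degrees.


beta = arctan(8.4 / 36.3) = 13.0292 degrees


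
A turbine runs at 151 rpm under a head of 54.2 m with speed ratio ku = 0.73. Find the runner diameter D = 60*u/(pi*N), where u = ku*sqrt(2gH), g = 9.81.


u = 0.73 * sqrt(2*9.81*54.2) = 23.8052 m/s
D = 60 * 23.8052 / (pi * 151) = 3.0109 m


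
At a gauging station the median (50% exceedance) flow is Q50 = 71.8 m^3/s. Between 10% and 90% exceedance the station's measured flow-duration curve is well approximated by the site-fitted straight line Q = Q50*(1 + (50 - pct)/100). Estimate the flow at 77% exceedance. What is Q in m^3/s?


Q = 71.8 * (1 + (50 - 77)/100) = 52.4140 m^3/s


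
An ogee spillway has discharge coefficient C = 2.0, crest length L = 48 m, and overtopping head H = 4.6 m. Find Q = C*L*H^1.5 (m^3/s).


Q = 2.0 * 48 * 4.6^1.5 = 947.1265 m^3/s


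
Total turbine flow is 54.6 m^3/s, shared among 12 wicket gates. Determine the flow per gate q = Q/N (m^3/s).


q = 54.6 / 12 = 4.5500 m^3/s


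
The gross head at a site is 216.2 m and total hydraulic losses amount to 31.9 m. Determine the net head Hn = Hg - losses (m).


Hn = 216.2 - 31.9 = 184.3000 m


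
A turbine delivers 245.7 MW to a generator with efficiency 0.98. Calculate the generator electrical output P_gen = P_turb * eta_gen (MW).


P_gen = 245.7 * 0.98 = 240.7860 MW


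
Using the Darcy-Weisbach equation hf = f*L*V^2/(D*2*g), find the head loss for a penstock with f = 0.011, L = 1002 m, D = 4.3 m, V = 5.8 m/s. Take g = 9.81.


hf = 0.011 * 1002 * 5.8^2 / (4.3 * 2 * 9.81) = 4.3949 m


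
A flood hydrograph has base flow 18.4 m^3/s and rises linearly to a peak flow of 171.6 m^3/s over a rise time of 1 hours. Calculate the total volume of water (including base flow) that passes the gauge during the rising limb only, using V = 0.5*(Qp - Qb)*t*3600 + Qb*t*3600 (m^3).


V = 0.5*(171.6 - 18.4)*1*3600 + 18.4*1*3600 = 342000.0000 m^3


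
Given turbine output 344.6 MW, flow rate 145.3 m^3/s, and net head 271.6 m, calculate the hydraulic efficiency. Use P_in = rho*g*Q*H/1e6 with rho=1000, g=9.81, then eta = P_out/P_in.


P_in = 1000 * 9.81 * 145.3 * 271.6 / 1e6 = 387.1367 MW
eta = 344.6 / 387.1367 = 0.8901


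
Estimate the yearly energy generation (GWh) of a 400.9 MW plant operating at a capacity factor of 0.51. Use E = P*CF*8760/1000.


E = 400.9 * 0.51 * 8760 / 1000 = 1791.0608 GWh


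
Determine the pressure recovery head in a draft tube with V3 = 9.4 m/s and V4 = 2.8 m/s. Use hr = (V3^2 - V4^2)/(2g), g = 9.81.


hr = (9.4^2 - 2.8^2) / (2*9.81) = 4.1040 m


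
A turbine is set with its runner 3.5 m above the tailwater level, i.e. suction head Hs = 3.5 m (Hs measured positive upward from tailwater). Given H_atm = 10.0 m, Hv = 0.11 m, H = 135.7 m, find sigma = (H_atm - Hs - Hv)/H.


sigma = (10.0 - 3.5 - 0.11) / 135.7 = 0.0471


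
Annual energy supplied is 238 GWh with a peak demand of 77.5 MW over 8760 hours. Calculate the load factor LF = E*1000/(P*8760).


LF = 238 * 1000 / (77.5 * 8760) = 0.3506


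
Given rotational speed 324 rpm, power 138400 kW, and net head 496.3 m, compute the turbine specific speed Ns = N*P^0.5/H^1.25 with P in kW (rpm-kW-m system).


Ns = 324 * 138400^0.5 / 496.3^1.25 = 51.4556


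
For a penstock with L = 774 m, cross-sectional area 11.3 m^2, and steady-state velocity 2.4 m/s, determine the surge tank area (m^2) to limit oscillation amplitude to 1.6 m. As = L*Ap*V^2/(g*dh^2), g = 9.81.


As = 774 * 11.3 * 2.4^2 / (9.81 * 1.6^2) = 2006.0092 m^2


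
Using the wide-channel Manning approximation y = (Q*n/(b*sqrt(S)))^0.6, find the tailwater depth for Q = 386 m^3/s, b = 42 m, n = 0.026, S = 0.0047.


y = (386 * 0.026 / (42 * 0.0047^0.5))^0.6 = 2.1152 m


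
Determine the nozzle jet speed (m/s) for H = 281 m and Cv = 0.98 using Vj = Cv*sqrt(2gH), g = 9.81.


Vj = 0.98 * sqrt(2*9.81*281) = 72.7660 m/s


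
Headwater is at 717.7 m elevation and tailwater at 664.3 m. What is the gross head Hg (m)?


Hg = 717.7 - 664.3 = 53.4000 m


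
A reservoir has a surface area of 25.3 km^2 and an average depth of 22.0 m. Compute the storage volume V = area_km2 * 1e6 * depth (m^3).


V = 25.3 * 1e6 * 22.0 = 5.5660e+08 m^3


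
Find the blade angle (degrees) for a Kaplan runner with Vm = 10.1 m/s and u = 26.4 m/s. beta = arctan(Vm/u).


beta = arctan(10.1 / 26.4) = 20.9356 degrees


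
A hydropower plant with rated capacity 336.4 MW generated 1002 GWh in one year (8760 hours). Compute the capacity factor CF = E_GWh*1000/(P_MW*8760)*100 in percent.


CF = 1002 * 1000 / (336.4 * 8760) * 100 = 34.0022 %


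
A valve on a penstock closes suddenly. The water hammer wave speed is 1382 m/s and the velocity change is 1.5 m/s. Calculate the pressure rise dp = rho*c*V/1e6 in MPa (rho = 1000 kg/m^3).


dp = 1000 * 1382 * 1.5 / 1e6 = 2.0730 MPa


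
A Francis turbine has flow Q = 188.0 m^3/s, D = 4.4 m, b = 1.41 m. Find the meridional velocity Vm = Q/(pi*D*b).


Vm = 188.0 / (pi * 4.4 * 1.41) = 9.6458 m/s


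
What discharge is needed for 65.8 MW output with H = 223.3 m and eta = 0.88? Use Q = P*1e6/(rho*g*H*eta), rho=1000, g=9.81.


Q = 65.8 * 1e6 / (1000 * 9.81 * 223.3 * 0.88) = 34.1339 m^3/s


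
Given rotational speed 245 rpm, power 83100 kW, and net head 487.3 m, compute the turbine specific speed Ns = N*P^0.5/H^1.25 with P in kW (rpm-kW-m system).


Ns = 245 * 83100^0.5 / 487.3^1.25 = 30.8476


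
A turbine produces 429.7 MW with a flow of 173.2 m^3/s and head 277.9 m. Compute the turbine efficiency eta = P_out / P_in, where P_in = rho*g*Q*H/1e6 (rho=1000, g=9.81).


P_in = 1000 * 9.81 * 173.2 * 277.9 / 1e6 = 472.1777 MW
eta = 429.7 / 472.1777 = 0.9100


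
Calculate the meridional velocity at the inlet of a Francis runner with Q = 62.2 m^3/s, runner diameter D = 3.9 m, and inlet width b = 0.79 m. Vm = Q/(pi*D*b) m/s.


Vm = 62.2 / (pi * 3.9 * 0.79) = 6.4261 m/s


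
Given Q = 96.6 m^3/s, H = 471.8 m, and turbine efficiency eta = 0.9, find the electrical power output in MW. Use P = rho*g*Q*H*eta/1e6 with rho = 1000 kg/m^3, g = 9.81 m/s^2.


P = 1000 * 9.81 * 96.6 * 471.8 * 0.9 / 1e6 = 402.3894 MW


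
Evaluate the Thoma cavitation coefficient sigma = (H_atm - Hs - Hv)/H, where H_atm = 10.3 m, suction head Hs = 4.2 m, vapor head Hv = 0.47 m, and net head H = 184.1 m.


sigma = (10.3 - 4.2 - 0.47) / 184.1 = 0.0306


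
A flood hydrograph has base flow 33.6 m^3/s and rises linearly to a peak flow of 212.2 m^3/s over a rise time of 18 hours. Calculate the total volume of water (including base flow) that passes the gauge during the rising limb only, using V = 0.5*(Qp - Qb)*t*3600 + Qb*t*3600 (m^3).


V = 0.5*(212.2 - 33.6)*18*3600 + 33.6*18*3600 = 7.9639e+06 m^3


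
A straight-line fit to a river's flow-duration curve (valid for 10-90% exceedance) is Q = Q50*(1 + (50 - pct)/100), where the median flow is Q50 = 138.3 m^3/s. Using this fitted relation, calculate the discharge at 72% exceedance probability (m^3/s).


Q = 138.3 * (1 + (50 - 72)/100) = 107.8740 m^3/s


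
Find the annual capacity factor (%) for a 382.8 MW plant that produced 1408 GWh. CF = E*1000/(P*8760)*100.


CF = 1408 * 1000 / (382.8 * 8760) * 100 = 41.9881 %


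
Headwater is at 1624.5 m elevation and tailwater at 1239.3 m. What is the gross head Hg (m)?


Hg = 1624.5 - 1239.3 = 385.2000 m


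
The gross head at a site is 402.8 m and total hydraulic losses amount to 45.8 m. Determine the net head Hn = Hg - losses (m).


Hn = 402.8 - 45.8 = 357.0000 m


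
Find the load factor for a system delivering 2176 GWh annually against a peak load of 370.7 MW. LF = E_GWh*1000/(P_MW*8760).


LF = 2176 * 1000 / (370.7 * 8760) = 0.6701


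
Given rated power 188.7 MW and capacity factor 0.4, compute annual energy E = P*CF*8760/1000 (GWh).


E = 188.7 * 0.4 * 8760 / 1000 = 661.2048 GWh


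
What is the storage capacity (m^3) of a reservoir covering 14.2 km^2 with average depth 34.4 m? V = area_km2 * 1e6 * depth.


V = 14.2 * 1e6 * 34.4 = 4.8848e+08 m^3


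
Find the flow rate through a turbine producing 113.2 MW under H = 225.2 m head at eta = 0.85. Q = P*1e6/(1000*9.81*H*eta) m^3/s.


Q = 113.2 * 1e6 / (1000 * 9.81 * 225.2 * 0.85) = 60.2823 m^3/s


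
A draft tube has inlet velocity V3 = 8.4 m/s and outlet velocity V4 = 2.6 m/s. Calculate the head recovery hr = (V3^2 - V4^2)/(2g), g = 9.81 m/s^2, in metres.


hr = (8.4^2 - 2.6^2) / (2*9.81) = 3.2518 m


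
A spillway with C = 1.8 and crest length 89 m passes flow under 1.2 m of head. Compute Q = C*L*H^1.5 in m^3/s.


Q = 1.8 * 89 * 1.2^1.5 = 210.5884 m^3/s


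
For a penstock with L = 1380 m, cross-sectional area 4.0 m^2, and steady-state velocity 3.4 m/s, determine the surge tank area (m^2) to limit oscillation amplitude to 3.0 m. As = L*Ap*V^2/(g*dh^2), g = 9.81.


As = 1380 * 4.0 * 3.4^2 / (9.81 * 3.0^2) = 722.7455 m^2


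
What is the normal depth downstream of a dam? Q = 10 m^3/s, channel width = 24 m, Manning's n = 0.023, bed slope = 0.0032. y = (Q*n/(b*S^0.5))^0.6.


y = (10 * 0.023 / (24 * 0.0032^0.5))^0.6 = 0.3446 m


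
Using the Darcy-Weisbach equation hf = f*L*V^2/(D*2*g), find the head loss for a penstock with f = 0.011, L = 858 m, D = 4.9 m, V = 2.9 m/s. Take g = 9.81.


hf = 0.011 * 858 * 2.9^2 / (4.9 * 2 * 9.81) = 0.8256 m


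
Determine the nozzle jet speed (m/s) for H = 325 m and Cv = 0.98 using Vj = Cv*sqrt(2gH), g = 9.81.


Vj = 0.98 * sqrt(2*9.81*325) = 78.2559 m/s


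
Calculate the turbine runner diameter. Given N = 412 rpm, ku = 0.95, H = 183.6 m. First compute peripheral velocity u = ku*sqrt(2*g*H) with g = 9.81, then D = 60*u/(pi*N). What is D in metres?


u = 0.95 * sqrt(2*9.81*183.6) = 57.0177 m/s
D = 60 * 57.0177 / (pi * 412) = 2.6431 m


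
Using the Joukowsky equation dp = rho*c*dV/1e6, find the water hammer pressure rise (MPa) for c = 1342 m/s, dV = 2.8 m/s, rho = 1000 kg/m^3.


dp = 1000 * 1342 * 2.8 / 1e6 = 3.7576 MPa


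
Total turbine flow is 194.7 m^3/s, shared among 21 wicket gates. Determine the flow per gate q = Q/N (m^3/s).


q = 194.7 / 21 = 9.2714 m^3/s


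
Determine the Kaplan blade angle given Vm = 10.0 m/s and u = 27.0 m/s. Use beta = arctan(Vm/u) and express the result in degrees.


beta = arctan(10.0 / 27.0) = 20.3231 degrees


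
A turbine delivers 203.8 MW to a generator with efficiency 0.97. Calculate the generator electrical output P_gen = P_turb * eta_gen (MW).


P_gen = 203.8 * 0.97 = 197.6860 MW


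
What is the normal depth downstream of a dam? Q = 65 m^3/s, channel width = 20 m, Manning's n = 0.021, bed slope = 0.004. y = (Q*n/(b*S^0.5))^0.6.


y = (65 * 0.021 / (20 * 0.004^0.5))^0.6 = 1.0468 m


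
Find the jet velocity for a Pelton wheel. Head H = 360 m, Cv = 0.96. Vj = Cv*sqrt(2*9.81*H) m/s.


Vj = 0.96 * sqrt(2*9.81*360) = 80.6811 m/s


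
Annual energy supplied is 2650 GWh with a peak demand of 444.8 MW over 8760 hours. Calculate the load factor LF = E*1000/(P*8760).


LF = 2650 * 1000 / (444.8 * 8760) = 0.6801


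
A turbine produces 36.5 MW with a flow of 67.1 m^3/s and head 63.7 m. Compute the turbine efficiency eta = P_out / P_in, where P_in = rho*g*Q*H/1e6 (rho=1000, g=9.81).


P_in = 1000 * 9.81 * 67.1 * 63.7 / 1e6 = 41.9306 MW
eta = 36.5 / 41.9306 = 0.8705


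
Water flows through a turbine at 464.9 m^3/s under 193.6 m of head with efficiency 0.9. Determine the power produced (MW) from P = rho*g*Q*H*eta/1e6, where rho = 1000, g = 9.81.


P = 1000 * 9.81 * 464.9 * 193.6 * 0.9 / 1e6 = 794.6510 MW


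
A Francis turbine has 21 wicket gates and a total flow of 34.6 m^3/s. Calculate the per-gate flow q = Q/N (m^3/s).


q = 34.6 / 21 = 1.6476 m^3/s


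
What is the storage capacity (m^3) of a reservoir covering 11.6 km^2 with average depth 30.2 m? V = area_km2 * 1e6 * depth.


V = 11.6 * 1e6 * 30.2 = 3.5032e+08 m^3


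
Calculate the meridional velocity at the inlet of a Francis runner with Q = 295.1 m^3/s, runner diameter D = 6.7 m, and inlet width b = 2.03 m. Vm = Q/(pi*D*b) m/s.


Vm = 295.1 / (pi * 6.7 * 2.03) = 6.9063 m/s


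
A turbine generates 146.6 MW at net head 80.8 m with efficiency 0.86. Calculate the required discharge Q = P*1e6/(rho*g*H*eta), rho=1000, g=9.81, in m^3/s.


Q = 146.6 * 1e6 / (1000 * 9.81 * 80.8 * 0.86) = 215.0578 m^3/s


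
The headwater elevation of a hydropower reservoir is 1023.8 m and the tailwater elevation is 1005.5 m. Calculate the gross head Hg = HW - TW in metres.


Hg = 1023.8 - 1005.5 = 18.3000 m


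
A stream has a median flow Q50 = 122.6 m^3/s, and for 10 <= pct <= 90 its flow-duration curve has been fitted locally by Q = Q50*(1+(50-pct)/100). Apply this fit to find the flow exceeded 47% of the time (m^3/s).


Q = 122.6 * (1 + (50 - 47)/100) = 126.2780 m^3/s


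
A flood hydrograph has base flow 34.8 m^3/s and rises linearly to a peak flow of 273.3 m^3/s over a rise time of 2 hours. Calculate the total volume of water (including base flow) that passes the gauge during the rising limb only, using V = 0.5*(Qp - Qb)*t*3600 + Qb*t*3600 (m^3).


V = 0.5*(273.3 - 34.8)*2*3600 + 34.8*2*3600 = 1.1092e+06 m^3


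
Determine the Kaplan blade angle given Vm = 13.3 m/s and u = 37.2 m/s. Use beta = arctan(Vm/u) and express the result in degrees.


beta = arctan(13.3 / 37.2) = 19.6733 degrees


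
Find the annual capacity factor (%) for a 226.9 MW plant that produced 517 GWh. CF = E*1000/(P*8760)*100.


CF = 517 * 1000 / (226.9 * 8760) * 100 = 26.0107 %


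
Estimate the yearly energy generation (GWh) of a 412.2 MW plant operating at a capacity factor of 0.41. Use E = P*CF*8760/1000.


E = 412.2 * 0.41 * 8760 / 1000 = 1480.4575 GWh


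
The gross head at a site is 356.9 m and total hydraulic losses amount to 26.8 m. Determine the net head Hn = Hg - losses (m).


Hn = 356.9 - 26.8 = 330.1000 m


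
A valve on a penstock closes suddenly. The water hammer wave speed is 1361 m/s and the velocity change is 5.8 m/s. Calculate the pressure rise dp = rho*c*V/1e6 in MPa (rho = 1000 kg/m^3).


dp = 1000 * 1361 * 5.8 / 1e6 = 7.8938 MPa


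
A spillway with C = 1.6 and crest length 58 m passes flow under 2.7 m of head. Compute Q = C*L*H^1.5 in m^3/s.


Q = 1.6 * 58 * 2.7^1.5 = 411.7121 m^3/s


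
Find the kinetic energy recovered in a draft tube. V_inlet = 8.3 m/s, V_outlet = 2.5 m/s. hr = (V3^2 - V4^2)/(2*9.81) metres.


hr = (8.3^2 - 2.5^2) / (2*9.81) = 3.1927 m


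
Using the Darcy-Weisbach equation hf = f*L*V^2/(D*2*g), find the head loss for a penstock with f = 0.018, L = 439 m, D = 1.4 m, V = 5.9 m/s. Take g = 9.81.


hf = 0.018 * 439 * 5.9^2 / (1.4 * 2 * 9.81) = 10.0141 m


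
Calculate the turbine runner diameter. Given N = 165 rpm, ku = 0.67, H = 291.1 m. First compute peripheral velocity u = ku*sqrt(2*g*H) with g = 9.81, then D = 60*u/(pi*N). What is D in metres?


u = 0.67 * sqrt(2*9.81*291.1) = 50.6344 m/s
D = 60 * 50.6344 / (pi * 165) = 5.8609 m


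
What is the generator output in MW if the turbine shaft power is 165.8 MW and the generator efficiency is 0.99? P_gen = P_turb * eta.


P_gen = 165.8 * 0.99 = 164.1420 MW


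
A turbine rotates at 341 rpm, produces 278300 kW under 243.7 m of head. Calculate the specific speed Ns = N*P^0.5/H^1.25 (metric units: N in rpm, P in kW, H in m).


Ns = 341 * 278300^0.5 / 243.7^1.25 = 186.8278


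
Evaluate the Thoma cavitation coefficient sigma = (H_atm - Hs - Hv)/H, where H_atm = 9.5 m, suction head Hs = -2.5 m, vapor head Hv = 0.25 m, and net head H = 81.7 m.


sigma = (9.5 - (-2.5) - 0.25) / 81.7 = 0.1438


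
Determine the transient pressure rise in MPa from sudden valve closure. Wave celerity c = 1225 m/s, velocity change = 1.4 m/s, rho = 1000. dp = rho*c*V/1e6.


dp = 1000 * 1225 * 1.4 / 1e6 = 1.7150 MPa


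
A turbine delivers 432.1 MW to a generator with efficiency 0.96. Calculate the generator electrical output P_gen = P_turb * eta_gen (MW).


P_gen = 432.1 * 0.96 = 414.8160 MW


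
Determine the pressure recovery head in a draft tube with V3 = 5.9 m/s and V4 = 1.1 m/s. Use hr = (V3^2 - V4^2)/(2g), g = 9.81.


hr = (5.9^2 - 1.1^2) / (2*9.81) = 1.7125 m


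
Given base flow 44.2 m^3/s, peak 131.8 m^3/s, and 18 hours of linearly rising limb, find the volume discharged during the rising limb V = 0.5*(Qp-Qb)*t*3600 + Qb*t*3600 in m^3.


V = 0.5*(131.8 - 44.2)*18*3600 + 44.2*18*3600 = 5.7024e+06 m^3


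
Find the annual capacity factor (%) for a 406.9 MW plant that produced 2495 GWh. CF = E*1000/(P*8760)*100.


CF = 2495 * 1000 / (406.9 * 8760) * 100 = 69.9969 %


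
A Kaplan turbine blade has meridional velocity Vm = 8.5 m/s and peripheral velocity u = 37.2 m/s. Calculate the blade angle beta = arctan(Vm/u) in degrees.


beta = arctan(8.5 / 37.2) = 12.8708 degrees


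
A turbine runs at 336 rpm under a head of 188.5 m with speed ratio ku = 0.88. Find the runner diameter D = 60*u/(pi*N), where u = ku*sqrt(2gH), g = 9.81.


u = 0.88 * sqrt(2*9.81*188.5) = 53.5165 m/s
D = 60 * 53.5165 / (pi * 336) = 3.0419 m


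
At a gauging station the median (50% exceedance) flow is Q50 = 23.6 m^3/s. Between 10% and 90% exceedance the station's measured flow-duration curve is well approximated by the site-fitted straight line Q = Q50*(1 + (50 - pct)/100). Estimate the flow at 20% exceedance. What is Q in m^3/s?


Q = 23.6 * (1 + (50 - 20)/100) = 30.6800 m^3/s


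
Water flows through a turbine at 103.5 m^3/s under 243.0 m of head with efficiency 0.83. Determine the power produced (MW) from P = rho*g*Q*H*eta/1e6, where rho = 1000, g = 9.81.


P = 1000 * 9.81 * 103.5 * 243.0 * 0.83 / 1e6 = 204.7829 MW


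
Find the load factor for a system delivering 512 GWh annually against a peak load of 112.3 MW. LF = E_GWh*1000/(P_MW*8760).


LF = 512 * 1000 / (112.3 * 8760) = 0.5205


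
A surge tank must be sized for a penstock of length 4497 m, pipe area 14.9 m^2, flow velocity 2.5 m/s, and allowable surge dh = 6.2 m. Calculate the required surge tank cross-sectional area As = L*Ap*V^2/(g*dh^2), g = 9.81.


As = 4497 * 14.9 * 2.5^2 / (9.81 * 6.2^2) = 1110.5466 m^2


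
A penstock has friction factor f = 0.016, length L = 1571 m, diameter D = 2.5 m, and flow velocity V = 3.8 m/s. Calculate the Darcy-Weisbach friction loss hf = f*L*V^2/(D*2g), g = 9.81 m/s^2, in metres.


hf = 0.016 * 1571 * 3.8^2 / (2.5 * 2 * 9.81) = 7.3999 m


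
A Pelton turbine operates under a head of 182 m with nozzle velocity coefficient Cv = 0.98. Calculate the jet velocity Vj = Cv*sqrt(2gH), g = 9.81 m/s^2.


Vj = 0.98 * sqrt(2*9.81*182) = 58.5614 m/s


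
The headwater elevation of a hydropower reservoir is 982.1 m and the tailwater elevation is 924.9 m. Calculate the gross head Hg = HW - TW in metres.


Hg = 982.1 - 924.9 = 57.2000 m


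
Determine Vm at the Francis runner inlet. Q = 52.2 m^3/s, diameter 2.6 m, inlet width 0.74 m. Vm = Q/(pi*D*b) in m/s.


Vm = 52.2 / (pi * 2.6 * 0.74) = 8.6361 m/s


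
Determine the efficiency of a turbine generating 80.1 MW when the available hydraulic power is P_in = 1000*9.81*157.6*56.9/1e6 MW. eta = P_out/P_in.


P_in = 1000 * 9.81 * 157.6 * 56.9 / 1e6 = 87.9706 MW
eta = 80.1 / 87.9706 = 0.9105


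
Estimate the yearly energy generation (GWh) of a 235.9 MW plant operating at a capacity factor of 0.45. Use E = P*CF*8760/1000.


E = 235.9 * 0.45 * 8760 / 1000 = 929.9178 GWh


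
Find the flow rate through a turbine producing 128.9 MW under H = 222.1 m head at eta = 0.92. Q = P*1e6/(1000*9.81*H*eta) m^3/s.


Q = 128.9 * 1e6 / (1000 * 9.81 * 222.1 * 0.92) = 64.3054 m^3/s


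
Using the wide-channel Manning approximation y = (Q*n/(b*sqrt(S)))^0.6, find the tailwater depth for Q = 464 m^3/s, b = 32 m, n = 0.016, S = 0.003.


y = (464 * 0.016 / (32 * 0.003^0.5))^0.6 = 2.3777 m


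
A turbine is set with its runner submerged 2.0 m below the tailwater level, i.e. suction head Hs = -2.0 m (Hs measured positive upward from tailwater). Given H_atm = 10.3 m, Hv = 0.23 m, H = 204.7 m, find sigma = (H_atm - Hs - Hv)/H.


sigma = (10.3 - (-2.0) - 0.23) / 204.7 = 0.0590


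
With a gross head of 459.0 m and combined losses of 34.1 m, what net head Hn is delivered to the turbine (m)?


Hn = 459.0 - 34.1 = 424.9000 m


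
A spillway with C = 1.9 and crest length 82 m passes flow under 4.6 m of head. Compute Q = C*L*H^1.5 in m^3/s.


Q = 1.9 * 82 * 4.6^1.5 = 1537.1074 m^3/s


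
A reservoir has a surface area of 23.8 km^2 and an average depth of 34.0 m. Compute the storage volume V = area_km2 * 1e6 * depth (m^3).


V = 23.8 * 1e6 * 34.0 = 8.0920e+08 m^3


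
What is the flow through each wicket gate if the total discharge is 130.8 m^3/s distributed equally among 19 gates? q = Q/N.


q = 130.8 / 19 = 6.8842 m^3/s


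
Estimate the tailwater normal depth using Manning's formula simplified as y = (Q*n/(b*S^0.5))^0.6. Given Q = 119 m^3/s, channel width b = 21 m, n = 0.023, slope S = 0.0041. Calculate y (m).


y = (119 * 0.023 / (21 * 0.0041^0.5))^0.6 = 1.5318 m


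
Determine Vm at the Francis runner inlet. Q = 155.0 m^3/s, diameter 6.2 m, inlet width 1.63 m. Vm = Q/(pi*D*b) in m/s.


Vm = 155.0 / (pi * 6.2 * 1.63) = 4.8821 m/s


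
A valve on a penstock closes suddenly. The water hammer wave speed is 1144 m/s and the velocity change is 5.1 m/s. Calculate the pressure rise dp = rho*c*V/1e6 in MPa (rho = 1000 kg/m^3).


dp = 1000 * 1144 * 5.1 / 1e6 = 5.8344 MPa


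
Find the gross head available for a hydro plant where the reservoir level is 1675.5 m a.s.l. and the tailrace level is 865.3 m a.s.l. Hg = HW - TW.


Hg = 1675.5 - 865.3 = 810.2000 m


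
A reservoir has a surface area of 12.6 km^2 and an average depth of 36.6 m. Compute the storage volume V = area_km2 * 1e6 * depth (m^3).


V = 12.6 * 1e6 * 36.6 = 4.6116e+08 m^3


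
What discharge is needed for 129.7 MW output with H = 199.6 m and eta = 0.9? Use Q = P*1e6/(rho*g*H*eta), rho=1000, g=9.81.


Q = 129.7 * 1e6 / (1000 * 9.81 * 199.6 * 0.9) = 73.5983 m^3/s


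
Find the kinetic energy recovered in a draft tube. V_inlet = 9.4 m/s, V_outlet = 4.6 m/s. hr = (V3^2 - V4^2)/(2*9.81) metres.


hr = (9.4^2 - 4.6^2) / (2*9.81) = 3.4251 m


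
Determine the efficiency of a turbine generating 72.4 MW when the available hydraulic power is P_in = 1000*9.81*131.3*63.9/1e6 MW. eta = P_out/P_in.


P_in = 1000 * 9.81 * 131.3 * 63.9 / 1e6 = 82.3066 MW
eta = 72.4 / 82.3066 = 0.8796


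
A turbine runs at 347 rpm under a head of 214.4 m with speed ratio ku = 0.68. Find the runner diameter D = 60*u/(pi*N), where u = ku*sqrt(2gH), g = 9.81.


u = 0.68 * sqrt(2*9.81*214.4) = 44.1033 m/s
D = 60 * 44.1033 / (pi * 347) = 2.4274 m


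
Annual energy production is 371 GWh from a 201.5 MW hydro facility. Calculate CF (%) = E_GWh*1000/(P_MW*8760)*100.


CF = 371 * 1000 / (201.5 * 8760) * 100 = 21.0182 %


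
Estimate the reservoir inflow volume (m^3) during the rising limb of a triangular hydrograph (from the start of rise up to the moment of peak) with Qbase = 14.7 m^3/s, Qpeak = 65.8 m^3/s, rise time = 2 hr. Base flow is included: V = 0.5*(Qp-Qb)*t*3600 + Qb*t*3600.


V = 0.5*(65.8 - 14.7)*2*3600 + 14.7*2*3600 = 289800.0000 m^3


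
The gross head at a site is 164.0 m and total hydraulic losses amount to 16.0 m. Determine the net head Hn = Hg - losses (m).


Hn = 164.0 - 16.0 = 148.0000 m


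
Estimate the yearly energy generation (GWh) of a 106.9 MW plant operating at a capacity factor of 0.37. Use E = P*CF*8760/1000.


E = 106.9 * 0.37 * 8760 / 1000 = 346.4843 GWh


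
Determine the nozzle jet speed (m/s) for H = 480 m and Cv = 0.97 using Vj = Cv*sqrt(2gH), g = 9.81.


Vj = 0.97 * sqrt(2*9.81*480) = 94.1330 m/s


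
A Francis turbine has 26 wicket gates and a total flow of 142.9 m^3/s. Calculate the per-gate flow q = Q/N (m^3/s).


q = 142.9 / 26 = 5.4962 m^3/s


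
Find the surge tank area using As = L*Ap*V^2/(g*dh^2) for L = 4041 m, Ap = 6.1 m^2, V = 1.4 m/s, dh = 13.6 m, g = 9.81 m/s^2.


As = 4041 * 6.1 * 1.4^2 / (9.81 * 13.6^2) = 26.6273 m^2


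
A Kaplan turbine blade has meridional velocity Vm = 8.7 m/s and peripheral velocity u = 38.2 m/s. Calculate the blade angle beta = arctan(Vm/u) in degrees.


beta = arctan(8.7 / 38.2) = 12.8302 degrees


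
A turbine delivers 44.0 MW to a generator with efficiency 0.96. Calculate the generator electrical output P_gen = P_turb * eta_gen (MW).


P_gen = 44.0 * 0.96 = 42.2400 MW


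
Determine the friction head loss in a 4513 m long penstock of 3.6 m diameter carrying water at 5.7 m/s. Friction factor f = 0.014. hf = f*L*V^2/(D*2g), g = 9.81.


hf = 0.014 * 4513 * 5.7^2 / (3.6 * 2 * 9.81) = 29.0631 m


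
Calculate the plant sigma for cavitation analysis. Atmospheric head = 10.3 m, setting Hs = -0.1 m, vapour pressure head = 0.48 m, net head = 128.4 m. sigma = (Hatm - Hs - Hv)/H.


sigma = (10.3 - (-0.1) - 0.48) / 128.4 = 0.0773


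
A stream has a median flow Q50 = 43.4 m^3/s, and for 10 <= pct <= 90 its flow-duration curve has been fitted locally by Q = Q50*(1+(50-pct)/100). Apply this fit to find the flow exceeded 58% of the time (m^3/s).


Q = 43.4 * (1 + (50 - 58)/100) = 39.9280 m^3/s


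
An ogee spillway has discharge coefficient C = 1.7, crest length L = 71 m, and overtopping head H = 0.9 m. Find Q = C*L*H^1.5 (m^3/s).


Q = 1.7 * 71 * 0.9^1.5 = 103.0555 m^3/s


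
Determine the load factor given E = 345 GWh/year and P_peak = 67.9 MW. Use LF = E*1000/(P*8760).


LF = 345 * 1000 / (67.9 * 8760) = 0.5800


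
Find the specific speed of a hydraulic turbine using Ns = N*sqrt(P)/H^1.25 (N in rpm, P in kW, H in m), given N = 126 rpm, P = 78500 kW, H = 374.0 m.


Ns = 126 * 78500^0.5 / 374.0^1.25 = 21.4643


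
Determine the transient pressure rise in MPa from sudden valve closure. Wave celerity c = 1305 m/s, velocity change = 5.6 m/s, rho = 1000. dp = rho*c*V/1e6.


dp = 1000 * 1305 * 5.6 / 1e6 = 7.3080 MPa


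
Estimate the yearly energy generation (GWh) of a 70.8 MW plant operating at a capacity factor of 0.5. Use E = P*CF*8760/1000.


E = 70.8 * 0.5 * 8760 / 1000 = 310.1040 GWh


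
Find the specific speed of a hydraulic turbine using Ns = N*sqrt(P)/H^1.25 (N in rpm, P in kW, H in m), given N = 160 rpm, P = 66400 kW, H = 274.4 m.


Ns = 160 * 66400^0.5 / 274.4^1.25 = 36.9168


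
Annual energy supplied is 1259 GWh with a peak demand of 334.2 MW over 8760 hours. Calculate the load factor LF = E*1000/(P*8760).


LF = 1259 * 1000 / (334.2 * 8760) = 0.4300


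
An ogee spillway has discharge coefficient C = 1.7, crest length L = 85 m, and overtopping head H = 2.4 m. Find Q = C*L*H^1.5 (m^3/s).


Q = 1.7 * 85 * 2.4^1.5 = 537.2602 m^3/s


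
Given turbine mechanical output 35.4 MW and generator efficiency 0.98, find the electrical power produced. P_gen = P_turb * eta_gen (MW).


P_gen = 35.4 * 0.98 = 34.6920 MW


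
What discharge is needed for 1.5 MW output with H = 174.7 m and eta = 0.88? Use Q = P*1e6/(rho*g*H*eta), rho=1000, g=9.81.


Q = 1.5 * 1e6 / (1000 * 9.81 * 174.7 * 0.88) = 0.9946 m^3/s


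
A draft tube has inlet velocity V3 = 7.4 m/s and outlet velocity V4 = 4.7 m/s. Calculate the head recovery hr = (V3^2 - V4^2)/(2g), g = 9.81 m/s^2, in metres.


hr = (7.4^2 - 4.7^2) / (2*9.81) = 1.6651 m


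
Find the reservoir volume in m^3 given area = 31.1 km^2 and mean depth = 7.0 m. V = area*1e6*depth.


V = 31.1 * 1e6 * 7.0 = 2.1770e+08 m^3


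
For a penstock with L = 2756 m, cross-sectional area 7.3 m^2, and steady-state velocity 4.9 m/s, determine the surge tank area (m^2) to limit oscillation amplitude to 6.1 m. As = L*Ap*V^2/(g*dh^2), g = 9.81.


As = 2756 * 7.3 * 4.9^2 / (9.81 * 6.1^2) = 1323.3221 m^2


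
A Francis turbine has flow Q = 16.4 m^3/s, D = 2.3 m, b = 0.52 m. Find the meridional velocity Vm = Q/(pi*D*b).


Vm = 16.4 / (pi * 2.3 * 0.52) = 4.3648 m/s


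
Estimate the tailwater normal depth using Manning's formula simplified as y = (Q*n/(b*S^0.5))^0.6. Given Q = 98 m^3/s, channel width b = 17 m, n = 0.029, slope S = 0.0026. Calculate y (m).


y = (98 * 0.029 / (17 * 0.0026^0.5))^0.6 = 2.0390 m


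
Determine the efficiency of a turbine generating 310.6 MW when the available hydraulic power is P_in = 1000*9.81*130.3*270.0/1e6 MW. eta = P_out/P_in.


P_in = 1000 * 9.81 * 130.3 * 270.0 / 1e6 = 345.1256 MW
eta = 310.6 / 345.1256 = 0.9000


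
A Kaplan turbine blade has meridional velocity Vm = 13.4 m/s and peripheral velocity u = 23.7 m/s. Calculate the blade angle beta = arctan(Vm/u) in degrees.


beta = arctan(13.4 / 23.7) = 29.4839 degrees


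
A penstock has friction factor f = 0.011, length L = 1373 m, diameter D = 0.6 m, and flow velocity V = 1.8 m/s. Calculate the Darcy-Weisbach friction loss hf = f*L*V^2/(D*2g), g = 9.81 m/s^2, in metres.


hf = 0.011 * 1373 * 1.8^2 / (0.6 * 2 * 9.81) = 4.1568 m


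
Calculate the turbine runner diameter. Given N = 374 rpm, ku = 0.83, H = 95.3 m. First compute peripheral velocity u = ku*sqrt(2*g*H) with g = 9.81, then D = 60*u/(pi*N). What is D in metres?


u = 0.83 * sqrt(2*9.81*95.3) = 35.8900 m/s
D = 60 * 35.8900 / (pi * 374) = 1.8328 m


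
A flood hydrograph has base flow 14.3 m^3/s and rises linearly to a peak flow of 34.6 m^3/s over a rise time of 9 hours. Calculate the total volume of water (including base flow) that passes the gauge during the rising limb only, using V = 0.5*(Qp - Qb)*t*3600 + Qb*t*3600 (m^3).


V = 0.5*(34.6 - 14.3)*9*3600 + 14.3*9*3600 = 792180.0000 m^3


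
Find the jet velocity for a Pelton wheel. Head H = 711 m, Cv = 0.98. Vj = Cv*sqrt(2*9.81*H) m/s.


Vj = 0.98 * sqrt(2*9.81*711) = 115.7472 m/s


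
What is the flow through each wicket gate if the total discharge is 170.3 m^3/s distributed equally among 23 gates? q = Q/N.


q = 170.3 / 23 = 7.4043 m^3/s


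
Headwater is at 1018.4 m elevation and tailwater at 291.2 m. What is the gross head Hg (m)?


Hg = 1018.4 - 291.2 = 727.2000 m


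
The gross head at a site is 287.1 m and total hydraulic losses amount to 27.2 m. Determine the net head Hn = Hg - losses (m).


Hn = 287.1 - 27.2 = 259.9000 m


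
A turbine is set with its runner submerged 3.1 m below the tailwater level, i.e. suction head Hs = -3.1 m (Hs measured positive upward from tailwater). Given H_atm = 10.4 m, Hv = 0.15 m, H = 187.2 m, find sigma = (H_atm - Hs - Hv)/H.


sigma = (10.4 - (-3.1) - 0.15) / 187.2 = 0.0713


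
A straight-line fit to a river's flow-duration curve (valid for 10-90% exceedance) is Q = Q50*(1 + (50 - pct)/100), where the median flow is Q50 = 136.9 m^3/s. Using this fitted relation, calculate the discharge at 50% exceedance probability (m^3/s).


Q = 136.9 * (1 + (50 - 50)/100) = 136.9000 m^3/s


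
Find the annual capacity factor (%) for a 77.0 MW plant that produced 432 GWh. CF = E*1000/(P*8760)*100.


CF = 432 * 1000 / (77.0 * 8760) * 100 = 64.0455 %


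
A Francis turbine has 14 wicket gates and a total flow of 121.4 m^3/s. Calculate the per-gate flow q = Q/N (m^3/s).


q = 121.4 / 14 = 8.6714 m^3/s


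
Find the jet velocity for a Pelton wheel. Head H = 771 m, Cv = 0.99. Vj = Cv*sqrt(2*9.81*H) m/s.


Vj = 0.99 * sqrt(2*9.81*771) = 121.7620 m/s


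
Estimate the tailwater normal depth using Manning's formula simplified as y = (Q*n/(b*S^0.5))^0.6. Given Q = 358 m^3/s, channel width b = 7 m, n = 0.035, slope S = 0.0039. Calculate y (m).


y = (358 * 0.035 / (7 * 0.0039^0.5))^0.6 = 7.4885 m


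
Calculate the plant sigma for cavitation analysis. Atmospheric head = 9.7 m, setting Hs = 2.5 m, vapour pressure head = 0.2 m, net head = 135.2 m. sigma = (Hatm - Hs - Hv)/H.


sigma = (9.7 - 2.5 - 0.2) / 135.2 = 0.0518


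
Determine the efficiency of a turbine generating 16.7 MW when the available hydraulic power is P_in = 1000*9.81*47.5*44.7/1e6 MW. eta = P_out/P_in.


P_in = 1000 * 9.81 * 47.5 * 44.7 / 1e6 = 20.8291 MW
eta = 16.7 / 20.8291 = 0.8018


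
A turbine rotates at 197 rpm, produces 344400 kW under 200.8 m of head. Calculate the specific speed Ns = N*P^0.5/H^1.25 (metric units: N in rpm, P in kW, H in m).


Ns = 197 * 344400^0.5 / 200.8^1.25 = 152.9478


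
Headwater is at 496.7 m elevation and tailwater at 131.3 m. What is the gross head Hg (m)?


Hg = 496.7 - 131.3 = 365.4000 m


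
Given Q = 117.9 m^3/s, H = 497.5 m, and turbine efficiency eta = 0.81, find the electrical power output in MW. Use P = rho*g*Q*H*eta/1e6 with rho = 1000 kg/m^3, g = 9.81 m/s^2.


P = 1000 * 9.81 * 117.9 * 497.5 * 0.81 / 1e6 = 466.0805 MW


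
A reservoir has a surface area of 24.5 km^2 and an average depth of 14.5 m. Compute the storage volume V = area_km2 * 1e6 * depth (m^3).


V = 24.5 * 1e6 * 14.5 = 3.5525e+08 m^3


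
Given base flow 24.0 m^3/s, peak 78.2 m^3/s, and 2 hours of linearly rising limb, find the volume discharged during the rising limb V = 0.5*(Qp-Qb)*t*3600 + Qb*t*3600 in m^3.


V = 0.5*(78.2 - 24.0)*2*3600 + 24.0*2*3600 = 367920.0000 m^3


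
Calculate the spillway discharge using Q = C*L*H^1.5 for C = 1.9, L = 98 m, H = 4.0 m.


Q = 1.9 * 98 * 4.0^1.5 = 1489.6000 m^3/s


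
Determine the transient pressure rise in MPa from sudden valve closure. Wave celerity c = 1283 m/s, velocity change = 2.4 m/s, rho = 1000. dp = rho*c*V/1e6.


dp = 1000 * 1283 * 2.4 / 1e6 = 3.0792 MPa


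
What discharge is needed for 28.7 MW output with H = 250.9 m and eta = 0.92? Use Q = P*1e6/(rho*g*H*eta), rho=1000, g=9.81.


Q = 28.7 * 1e6 / (1000 * 9.81 * 250.9 * 0.92) = 12.6743 m^3/s


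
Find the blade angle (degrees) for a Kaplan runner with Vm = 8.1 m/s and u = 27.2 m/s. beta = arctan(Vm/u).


beta = arctan(8.1 / 27.2) = 16.5832 degrees


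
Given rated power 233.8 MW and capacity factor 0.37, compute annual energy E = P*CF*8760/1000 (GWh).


E = 233.8 * 0.37 * 8760 / 1000 = 757.7926 GWh


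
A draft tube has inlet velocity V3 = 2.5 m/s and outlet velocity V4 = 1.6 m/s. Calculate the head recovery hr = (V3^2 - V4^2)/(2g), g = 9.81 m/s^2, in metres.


hr = (2.5^2 - 1.6^2) / (2*9.81) = 0.1881 m


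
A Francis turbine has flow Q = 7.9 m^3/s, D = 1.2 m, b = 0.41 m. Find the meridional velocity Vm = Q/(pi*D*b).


Vm = 7.9 / (pi * 1.2 * 0.41) = 5.1111 m/s


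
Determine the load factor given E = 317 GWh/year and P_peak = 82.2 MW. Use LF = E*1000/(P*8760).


LF = 317 * 1000 / (82.2 * 8760) = 0.4402


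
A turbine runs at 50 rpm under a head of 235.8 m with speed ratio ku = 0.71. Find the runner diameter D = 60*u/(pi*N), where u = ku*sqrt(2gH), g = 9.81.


u = 0.71 * sqrt(2*9.81*235.8) = 48.2925 m/s
D = 60 * 48.2925 / (pi * 50) = 18.4464 m


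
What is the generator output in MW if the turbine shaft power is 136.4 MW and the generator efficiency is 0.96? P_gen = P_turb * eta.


P_gen = 136.4 * 0.96 = 130.9440 MW


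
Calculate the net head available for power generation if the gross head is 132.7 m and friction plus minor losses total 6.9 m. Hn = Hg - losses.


Hn = 132.7 - 6.9 = 125.8000 m


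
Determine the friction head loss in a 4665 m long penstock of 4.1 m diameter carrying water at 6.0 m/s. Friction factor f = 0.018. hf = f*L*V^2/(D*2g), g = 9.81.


hf = 0.018 * 4665 * 6.0^2 / (4.1 * 2 * 9.81) = 37.5789 m


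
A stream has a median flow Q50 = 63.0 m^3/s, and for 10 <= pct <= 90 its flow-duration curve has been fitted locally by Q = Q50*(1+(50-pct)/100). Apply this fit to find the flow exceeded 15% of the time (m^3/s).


Q = 63.0 * (1 + (50 - 15)/100) = 85.0500 m^3/s
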